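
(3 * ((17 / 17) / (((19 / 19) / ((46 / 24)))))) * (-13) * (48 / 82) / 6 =-299 / 41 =-7.29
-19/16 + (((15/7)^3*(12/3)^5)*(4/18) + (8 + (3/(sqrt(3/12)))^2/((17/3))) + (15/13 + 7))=2741505055/1212848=2260.39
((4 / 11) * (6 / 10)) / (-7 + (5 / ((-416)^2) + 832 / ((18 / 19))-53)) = 18690048 / 70091143595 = 0.00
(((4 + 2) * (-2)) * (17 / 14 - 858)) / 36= 11995 / 42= 285.60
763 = 763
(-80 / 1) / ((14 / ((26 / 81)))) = -1040 / 567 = -1.83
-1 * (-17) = 17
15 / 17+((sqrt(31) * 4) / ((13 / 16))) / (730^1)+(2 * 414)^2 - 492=32 * sqrt(31) / 4745+11646579 / 17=685092.92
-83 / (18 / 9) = -83 / 2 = -41.50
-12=-12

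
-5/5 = -1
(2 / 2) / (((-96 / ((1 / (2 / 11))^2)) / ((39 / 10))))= -1573 / 1280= -1.23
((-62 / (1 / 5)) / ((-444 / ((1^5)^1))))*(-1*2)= -155 / 111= -1.40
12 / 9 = 4 / 3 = 1.33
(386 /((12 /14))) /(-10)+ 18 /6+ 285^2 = 2435489 /30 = 81182.97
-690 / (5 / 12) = -1656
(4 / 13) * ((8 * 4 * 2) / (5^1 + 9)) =128 / 91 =1.41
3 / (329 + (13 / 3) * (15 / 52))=12 / 1321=0.01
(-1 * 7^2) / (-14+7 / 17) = 119 / 33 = 3.61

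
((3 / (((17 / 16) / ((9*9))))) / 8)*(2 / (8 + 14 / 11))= 1782 / 289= 6.17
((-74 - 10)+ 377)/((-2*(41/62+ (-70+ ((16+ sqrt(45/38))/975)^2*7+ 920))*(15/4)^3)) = -555663377830266190160/170147507114430459437043+ 4050506445440*sqrt(190)/56715835704810153145681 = -0.00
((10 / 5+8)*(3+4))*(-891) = -62370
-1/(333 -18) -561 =-176716/315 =-561.00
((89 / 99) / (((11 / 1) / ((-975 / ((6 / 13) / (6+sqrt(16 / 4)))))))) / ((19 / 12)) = -6016400 / 6897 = -872.32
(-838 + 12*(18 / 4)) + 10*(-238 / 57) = -47068 / 57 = -825.75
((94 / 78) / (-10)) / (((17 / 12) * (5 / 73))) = -6862 / 5525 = -1.24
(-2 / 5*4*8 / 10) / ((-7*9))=32 / 1575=0.02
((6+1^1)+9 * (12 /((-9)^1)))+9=4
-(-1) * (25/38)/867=25/32946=0.00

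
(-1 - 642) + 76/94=-30183/47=-642.19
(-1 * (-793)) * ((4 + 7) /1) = 8723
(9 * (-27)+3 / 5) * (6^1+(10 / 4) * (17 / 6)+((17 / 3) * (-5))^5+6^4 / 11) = 19718122728001 / 4455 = 4426065707.74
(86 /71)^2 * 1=7396 /5041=1.47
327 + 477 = 804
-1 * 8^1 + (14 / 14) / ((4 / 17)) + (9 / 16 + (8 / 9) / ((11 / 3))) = -1555 / 528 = -2.95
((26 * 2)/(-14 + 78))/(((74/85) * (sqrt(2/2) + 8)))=1105/10656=0.10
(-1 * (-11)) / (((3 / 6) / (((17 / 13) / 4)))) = 187 / 26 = 7.19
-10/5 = -2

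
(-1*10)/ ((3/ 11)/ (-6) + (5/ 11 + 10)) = -220/ 229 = -0.96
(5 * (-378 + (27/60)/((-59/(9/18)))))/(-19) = 892089/8968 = 99.47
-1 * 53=-53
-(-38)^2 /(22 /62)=-44764 /11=-4069.45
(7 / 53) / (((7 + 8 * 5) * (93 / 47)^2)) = 329 / 458397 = 0.00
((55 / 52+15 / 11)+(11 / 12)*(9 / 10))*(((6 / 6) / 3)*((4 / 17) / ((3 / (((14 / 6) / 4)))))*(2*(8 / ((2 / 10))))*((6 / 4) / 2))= 129983 / 43758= 2.97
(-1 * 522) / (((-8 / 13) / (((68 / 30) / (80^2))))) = 0.30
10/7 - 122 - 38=-1110/7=-158.57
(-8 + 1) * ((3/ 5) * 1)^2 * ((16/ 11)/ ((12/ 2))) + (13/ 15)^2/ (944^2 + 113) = -1347566629/ 2205841275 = -0.61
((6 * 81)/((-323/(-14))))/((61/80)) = 544320/19703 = 27.63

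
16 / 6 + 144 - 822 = -2026 / 3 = -675.33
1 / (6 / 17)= 17 / 6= 2.83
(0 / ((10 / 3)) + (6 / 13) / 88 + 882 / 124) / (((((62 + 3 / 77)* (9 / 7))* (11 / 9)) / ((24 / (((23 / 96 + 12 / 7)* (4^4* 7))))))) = 55662579 / 111218668132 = 0.00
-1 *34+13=-21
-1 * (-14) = 14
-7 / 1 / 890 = -7 / 890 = -0.01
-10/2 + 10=5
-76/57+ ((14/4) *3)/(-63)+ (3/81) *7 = -67/54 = -1.24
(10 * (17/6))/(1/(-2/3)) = -170/9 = -18.89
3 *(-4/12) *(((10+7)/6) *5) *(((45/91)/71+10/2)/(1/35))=-6874375/2769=-2482.62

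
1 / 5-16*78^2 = -486719 / 5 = -97343.80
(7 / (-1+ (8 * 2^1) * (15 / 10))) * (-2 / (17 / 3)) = -42 / 391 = -0.11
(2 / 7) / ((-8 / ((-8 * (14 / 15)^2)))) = 56 / 225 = 0.25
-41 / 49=-0.84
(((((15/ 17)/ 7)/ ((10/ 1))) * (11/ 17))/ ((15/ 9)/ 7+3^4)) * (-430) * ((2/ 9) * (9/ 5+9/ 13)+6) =-906741/ 3204721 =-0.28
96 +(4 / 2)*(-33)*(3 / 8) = 285 / 4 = 71.25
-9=-9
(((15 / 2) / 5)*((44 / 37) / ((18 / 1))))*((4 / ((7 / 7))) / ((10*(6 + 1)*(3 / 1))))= 22 / 11655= 0.00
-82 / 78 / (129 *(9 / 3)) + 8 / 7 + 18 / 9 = 331759 / 105651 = 3.14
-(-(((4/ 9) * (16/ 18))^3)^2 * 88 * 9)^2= -9.07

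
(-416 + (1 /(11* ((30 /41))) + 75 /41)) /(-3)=5602049 /40590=138.02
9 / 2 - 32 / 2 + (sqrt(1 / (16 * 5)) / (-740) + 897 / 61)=3.20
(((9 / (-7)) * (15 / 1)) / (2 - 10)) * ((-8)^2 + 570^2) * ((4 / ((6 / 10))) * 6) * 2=438701400 / 7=62671628.57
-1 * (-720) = 720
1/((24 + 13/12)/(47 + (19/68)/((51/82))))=164554/86989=1.89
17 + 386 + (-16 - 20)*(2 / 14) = 2785 / 7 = 397.86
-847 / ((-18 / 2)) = 847 / 9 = 94.11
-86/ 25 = -3.44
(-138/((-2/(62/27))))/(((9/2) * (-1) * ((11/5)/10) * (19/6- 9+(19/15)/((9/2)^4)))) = 346518000/12623237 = 27.45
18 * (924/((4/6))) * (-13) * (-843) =273405132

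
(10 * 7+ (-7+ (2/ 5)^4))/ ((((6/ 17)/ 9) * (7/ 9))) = 18080469/ 8750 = 2066.34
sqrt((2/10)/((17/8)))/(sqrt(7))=2 * sqrt(1190)/595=0.12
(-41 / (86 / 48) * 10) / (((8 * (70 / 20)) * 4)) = -615 / 301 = -2.04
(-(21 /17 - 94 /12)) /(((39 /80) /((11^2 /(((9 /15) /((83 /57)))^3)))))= 23408.93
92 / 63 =1.46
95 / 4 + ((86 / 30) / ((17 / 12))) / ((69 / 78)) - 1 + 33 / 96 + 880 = 905.38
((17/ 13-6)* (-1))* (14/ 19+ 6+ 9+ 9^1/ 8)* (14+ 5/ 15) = 6722749/ 5928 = 1134.07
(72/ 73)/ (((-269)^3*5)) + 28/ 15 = 7957336516/ 4262858871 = 1.87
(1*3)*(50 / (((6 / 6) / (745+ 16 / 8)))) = 112050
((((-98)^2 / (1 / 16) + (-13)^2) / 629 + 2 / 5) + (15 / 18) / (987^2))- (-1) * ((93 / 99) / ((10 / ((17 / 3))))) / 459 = 13112126500568 / 53525715705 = 244.97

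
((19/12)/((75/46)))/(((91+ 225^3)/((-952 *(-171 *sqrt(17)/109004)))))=8303 *sqrt(17)/65211849100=0.00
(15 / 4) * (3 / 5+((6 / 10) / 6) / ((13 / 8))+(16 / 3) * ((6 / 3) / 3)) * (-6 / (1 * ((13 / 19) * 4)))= -46873 / 1352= -34.67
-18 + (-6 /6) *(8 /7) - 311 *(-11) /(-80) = -34667 /560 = -61.91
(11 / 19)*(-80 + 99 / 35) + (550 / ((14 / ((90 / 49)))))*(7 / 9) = 53273 / 4655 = 11.44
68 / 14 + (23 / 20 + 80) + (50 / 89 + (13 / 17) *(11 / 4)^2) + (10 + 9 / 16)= 43598711 / 423640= 102.91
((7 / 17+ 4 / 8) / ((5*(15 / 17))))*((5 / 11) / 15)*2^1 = 31 / 2475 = 0.01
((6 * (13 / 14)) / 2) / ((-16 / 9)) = -351 / 224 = -1.57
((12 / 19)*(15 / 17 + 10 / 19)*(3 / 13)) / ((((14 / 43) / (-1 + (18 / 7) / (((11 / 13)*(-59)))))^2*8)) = 111689150085 / 417234971384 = 0.27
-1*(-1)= 1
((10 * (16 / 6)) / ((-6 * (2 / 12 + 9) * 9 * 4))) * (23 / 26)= -46 / 3861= -0.01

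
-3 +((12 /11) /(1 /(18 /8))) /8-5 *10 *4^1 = -17837 /88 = -202.69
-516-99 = -615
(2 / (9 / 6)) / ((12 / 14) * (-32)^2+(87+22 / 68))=952 / 689037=0.00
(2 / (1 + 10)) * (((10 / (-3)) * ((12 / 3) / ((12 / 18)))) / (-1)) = 40 / 11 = 3.64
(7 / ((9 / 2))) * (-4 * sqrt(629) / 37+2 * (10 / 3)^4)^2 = 207224984288 / 2184813 - 2240000 * sqrt(629) / 26973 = 92765.14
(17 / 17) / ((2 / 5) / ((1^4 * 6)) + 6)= 0.16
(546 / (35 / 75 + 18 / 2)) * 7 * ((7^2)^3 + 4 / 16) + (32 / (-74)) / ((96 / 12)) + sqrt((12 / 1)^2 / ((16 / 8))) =6 * sqrt(2) + 499117530617 / 10508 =47498821.83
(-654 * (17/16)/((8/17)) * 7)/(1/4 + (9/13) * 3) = -8599773/1936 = -4442.03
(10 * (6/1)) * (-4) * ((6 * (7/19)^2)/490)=-144/361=-0.40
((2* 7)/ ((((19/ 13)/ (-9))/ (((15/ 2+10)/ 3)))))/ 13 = -735/ 19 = -38.68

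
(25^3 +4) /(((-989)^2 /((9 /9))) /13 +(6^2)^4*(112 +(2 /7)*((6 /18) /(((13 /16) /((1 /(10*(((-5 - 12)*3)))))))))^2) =935086586525 /1260568507261240381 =0.00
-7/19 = -0.37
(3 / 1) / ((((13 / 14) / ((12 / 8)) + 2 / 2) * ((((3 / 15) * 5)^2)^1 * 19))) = 63 / 646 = 0.10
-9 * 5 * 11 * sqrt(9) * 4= -5940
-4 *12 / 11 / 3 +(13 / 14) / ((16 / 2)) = -1649 / 1232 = -1.34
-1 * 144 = -144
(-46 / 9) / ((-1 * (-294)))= -0.02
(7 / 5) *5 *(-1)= -7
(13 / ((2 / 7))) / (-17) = -91 / 34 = -2.68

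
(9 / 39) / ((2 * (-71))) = -0.00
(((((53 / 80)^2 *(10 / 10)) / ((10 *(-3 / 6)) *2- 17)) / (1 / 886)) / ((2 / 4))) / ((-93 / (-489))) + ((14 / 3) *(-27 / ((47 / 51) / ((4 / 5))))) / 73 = -702811722271 / 4594795200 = -152.96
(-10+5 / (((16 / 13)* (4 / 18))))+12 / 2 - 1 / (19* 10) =43399 / 3040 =14.28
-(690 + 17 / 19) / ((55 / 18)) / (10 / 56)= -6616008 / 5225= -1266.22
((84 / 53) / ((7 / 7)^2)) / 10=42 / 265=0.16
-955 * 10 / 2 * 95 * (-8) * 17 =61693000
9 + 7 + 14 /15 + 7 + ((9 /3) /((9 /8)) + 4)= 153 /5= 30.60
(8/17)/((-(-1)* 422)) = 4/3587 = 0.00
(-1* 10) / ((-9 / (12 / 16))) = 5 / 6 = 0.83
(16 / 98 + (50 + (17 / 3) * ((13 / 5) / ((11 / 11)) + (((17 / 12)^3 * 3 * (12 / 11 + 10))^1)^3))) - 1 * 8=112111445946833957513 / 23369146859520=4797412.87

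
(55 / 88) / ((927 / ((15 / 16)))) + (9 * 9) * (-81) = -259500647 / 39552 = -6561.00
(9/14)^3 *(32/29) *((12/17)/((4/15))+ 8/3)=263412/169099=1.56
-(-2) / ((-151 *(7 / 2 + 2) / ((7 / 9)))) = -28 / 14949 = -0.00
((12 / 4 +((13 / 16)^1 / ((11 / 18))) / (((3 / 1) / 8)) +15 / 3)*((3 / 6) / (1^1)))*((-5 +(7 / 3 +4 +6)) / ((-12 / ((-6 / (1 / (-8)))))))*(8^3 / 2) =-130048 / 3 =-43349.33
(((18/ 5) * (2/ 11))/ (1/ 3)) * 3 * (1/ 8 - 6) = -3807/ 110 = -34.61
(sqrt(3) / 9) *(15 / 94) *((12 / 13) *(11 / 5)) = 22 *sqrt(3) / 611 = 0.06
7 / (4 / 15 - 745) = -105 / 11171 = -0.01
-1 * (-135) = 135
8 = 8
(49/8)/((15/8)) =49/15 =3.27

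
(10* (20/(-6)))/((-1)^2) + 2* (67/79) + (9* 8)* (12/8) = 18098/237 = 76.36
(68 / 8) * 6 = 51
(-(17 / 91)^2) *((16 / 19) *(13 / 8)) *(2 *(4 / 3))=-4624 / 36309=-0.13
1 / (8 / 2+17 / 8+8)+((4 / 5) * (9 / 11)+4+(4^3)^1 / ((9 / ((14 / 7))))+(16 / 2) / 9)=1109552 / 55935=19.84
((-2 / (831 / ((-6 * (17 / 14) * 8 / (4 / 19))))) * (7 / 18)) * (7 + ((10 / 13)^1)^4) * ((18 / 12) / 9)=67806421 / 213607719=0.32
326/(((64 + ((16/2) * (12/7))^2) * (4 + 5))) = 7987/55584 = 0.14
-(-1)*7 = 7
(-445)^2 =198025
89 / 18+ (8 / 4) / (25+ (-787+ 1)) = 67693 / 13698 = 4.94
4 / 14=2 / 7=0.29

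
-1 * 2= -2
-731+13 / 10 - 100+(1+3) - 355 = -11807 / 10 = -1180.70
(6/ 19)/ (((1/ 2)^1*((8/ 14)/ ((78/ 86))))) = 819/ 817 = 1.00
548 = 548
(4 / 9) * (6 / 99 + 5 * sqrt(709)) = 8 / 297 + 20 * sqrt(709) / 9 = 59.20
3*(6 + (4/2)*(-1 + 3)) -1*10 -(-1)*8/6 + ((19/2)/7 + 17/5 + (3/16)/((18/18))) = 44147/1680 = 26.28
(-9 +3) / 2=-3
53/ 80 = 0.66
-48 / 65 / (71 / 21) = -1008 / 4615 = -0.22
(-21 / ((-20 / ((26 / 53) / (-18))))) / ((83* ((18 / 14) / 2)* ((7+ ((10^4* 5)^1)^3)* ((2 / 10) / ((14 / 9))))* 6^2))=-4459 / 4810306500000269377164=-0.00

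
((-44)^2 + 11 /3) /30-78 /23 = 126817 /2070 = 61.26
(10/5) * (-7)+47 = 33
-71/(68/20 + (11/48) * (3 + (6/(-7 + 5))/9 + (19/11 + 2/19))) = -971280/60617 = -16.02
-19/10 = -1.90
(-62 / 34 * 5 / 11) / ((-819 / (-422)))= -65410 / 153153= -0.43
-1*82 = -82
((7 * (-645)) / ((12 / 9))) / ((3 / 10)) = -11287.50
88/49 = 1.80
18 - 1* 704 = -686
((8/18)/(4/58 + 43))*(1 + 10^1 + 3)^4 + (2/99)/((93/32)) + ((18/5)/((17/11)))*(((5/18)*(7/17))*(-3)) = 1314845424703/3323367927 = 395.64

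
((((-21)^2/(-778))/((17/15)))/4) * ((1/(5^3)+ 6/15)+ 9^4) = -135636606/165325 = -820.42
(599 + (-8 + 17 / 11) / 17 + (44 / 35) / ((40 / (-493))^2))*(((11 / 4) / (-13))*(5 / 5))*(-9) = 1503.25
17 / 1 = 17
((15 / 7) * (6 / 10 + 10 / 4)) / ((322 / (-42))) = -279 / 322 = -0.87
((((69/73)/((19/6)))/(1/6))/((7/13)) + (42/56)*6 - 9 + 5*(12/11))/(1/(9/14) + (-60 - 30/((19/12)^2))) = -0.06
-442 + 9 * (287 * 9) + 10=22815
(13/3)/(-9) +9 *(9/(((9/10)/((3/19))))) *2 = 14333/513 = 27.94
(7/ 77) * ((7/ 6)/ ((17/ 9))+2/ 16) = 101/ 1496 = 0.07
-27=-27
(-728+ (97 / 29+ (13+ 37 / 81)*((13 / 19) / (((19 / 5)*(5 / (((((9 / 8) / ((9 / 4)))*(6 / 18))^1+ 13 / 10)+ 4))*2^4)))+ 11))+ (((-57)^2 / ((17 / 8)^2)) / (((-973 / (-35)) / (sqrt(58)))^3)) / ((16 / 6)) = -7260376019 / 10175868+ 565326000*sqrt(58) / 776143891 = -707.94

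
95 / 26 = 3.65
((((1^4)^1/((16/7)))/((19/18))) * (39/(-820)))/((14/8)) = -0.01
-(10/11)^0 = -1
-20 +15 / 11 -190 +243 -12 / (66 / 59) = 260 / 11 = 23.64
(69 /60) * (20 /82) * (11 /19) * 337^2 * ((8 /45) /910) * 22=1264250108 /15950025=79.26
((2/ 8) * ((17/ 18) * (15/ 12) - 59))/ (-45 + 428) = -4163/ 110304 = -0.04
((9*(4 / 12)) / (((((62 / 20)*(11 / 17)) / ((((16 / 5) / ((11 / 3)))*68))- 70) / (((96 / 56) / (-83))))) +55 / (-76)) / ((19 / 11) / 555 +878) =-1512899415420195 / 1837760031107571676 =-0.00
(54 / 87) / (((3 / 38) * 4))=57 / 29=1.97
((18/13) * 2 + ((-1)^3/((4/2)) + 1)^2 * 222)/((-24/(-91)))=3535/16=220.94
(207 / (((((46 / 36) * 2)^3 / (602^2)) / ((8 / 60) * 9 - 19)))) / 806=-105809102658 / 1065935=-99264.12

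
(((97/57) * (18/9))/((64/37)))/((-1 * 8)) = -3589/14592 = -0.25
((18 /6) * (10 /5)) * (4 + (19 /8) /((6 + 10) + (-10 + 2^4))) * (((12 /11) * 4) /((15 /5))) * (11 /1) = 4338 /11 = 394.36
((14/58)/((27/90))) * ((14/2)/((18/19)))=4655/783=5.95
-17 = -17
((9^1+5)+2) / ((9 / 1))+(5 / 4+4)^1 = 253 / 36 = 7.03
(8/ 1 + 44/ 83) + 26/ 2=1787/ 83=21.53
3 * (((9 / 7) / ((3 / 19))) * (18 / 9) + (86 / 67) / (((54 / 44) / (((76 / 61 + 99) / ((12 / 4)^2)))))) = 194205134 / 2317329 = 83.81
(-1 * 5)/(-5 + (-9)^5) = 5/59054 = 0.00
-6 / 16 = -3 / 8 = -0.38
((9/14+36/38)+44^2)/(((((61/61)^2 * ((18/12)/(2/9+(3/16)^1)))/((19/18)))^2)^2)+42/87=1287041984015490985/92775020416598016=13.87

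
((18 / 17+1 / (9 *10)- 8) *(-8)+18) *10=734.41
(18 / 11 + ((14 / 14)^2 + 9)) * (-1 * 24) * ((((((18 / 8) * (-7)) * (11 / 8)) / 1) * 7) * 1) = 42336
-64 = -64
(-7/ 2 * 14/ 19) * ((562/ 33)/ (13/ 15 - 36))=1.25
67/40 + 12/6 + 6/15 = 163/40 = 4.08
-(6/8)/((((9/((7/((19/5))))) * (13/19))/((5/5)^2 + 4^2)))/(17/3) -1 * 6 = -347/52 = -6.67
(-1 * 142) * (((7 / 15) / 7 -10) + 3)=14768 / 15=984.53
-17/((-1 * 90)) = 17/90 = 0.19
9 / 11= 0.82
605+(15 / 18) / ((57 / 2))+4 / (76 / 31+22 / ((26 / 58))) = 358121002 / 591831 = 605.11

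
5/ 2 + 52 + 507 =1123/ 2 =561.50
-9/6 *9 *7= -189/2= -94.50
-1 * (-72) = 72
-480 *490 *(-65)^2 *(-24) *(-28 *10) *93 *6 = -3726211507200000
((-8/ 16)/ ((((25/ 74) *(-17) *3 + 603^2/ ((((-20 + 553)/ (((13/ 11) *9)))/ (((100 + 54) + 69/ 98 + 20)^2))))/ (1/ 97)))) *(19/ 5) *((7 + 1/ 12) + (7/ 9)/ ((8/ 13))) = -24079357687/ 32615776087467624180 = -0.00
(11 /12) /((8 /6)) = 11 /16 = 0.69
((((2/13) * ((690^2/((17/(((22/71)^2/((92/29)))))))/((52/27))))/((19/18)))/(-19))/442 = -8825310450/1155451708333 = -0.01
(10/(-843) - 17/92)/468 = -15251/36296208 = -0.00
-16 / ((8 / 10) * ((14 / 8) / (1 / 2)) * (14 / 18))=-360 / 49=-7.35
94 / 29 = 3.24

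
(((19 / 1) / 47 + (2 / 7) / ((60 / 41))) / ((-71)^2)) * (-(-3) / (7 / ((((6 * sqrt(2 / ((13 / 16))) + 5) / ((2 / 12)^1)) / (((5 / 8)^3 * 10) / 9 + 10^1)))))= 40898304 / 274736995295 + 981559296 * sqrt(26) / 17857904694175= 0.00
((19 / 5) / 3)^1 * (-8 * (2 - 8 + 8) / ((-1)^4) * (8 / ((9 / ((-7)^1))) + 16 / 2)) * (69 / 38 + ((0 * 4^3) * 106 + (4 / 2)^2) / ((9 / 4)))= -157312 / 1215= -129.47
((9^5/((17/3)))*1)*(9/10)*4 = 3188646/85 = 37513.48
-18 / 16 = -9 / 8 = -1.12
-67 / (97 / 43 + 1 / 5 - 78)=14405 / 16242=0.89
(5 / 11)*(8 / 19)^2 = 320 / 3971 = 0.08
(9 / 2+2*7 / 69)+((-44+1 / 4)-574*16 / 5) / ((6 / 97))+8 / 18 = -251687803 / 8280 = -30397.08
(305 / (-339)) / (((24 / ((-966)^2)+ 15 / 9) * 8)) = -7905905 / 117164728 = -0.07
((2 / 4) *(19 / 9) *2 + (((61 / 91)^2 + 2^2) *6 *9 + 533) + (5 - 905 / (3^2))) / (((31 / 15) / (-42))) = -506663060 / 36673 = -13815.70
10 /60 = 1 /6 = 0.17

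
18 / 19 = 0.95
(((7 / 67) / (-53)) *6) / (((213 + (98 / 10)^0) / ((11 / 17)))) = -231 / 6459269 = -0.00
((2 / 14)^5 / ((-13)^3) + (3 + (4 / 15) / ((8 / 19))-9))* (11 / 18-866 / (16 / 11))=254579379775127 / 79757954640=3191.90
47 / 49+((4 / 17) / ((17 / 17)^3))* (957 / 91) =37183 / 10829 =3.43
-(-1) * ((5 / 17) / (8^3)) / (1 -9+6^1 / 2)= -1 / 8704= -0.00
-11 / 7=-1.57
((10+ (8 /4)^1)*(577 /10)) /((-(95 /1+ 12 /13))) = -45006 /6235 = -7.22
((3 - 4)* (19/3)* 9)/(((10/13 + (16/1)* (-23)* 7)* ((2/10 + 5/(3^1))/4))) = 585/12334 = 0.05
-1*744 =-744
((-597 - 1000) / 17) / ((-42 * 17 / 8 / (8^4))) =26165248 / 6069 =4311.29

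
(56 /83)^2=3136 /6889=0.46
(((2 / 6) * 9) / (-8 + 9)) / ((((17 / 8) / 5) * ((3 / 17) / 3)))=120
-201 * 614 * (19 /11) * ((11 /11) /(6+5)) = -2344866 /121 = -19379.06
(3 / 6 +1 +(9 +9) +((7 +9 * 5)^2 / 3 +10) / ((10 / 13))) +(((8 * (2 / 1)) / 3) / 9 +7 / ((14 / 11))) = 1210.33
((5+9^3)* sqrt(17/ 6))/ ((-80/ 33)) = -509.65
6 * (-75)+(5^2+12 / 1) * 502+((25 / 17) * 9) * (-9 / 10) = 615811 / 34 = 18112.09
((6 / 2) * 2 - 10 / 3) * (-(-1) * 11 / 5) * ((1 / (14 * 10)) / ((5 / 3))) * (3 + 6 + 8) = 374 / 875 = 0.43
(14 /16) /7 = 1 /8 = 0.12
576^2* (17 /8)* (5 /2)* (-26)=-45826560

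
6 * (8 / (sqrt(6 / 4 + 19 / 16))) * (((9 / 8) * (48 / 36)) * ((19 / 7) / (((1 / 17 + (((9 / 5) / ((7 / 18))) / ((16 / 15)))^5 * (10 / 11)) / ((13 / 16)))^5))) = 100212899163241622221118353335384181097742159851110268928 * sqrt(43) / 83331893624828675726804907745740688538370373657464618430767799227693749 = 0.00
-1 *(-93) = 93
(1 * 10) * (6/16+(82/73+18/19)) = 135685/5548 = 24.46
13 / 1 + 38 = 51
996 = 996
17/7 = 2.43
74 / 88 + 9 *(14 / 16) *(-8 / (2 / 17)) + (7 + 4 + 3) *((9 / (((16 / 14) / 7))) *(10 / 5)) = 1008.84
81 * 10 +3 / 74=59943 / 74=810.04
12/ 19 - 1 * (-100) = 1912/ 19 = 100.63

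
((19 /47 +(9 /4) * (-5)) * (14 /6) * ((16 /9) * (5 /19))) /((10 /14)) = -16.58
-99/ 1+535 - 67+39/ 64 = 23655/ 64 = 369.61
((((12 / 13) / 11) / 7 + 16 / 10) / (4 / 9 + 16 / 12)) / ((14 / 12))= 54459 / 70070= 0.78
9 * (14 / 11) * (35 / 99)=490 / 121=4.05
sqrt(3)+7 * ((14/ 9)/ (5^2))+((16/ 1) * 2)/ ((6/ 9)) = sqrt(3)+10898/ 225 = 50.17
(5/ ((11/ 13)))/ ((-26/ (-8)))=20/ 11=1.82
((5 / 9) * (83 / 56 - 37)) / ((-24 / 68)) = 18785 / 336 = 55.91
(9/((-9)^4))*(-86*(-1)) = 86/729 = 0.12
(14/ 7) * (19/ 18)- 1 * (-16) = 163/ 9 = 18.11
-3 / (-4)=0.75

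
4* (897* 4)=14352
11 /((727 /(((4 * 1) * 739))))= 32516 /727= 44.73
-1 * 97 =-97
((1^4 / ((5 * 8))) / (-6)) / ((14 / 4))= -1 / 840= -0.00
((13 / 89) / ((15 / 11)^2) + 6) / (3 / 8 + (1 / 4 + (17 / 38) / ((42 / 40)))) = 129513272 / 22394625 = 5.78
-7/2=-3.50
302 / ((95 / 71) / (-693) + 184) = 14859306 / 9053257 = 1.64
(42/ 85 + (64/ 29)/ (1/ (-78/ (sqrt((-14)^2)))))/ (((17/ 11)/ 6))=-13439844/ 293335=-45.82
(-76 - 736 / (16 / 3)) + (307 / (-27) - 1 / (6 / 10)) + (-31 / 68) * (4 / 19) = -1980827 / 8721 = -227.13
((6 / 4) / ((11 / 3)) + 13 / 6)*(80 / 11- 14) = -6290 / 363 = -17.33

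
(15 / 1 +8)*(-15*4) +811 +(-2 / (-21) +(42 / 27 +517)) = -3172 / 63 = -50.35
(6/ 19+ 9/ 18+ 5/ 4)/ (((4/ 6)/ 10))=30.99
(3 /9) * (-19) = -6.33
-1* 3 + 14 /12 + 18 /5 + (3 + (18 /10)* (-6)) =-181 /30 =-6.03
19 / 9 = 2.11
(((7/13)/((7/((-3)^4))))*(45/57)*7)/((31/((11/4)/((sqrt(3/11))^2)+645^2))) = 744921765/1612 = 462110.28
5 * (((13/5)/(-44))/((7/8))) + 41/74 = 1233/5698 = 0.22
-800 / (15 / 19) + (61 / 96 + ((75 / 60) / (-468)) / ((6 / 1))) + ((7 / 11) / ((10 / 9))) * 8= -155693519 / 154440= -1008.12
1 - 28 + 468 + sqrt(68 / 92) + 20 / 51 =sqrt(391) / 23 + 22511 / 51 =442.25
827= 827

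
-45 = -45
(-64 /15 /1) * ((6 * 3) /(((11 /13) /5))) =-4992 /11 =-453.82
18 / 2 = 9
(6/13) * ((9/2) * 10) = 270/13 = 20.77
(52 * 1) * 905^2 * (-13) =-553660900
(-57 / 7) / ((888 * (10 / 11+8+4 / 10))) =-1045 / 1060864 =-0.00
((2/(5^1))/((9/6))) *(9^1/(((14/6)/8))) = 288/35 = 8.23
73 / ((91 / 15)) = 1095 / 91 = 12.03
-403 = -403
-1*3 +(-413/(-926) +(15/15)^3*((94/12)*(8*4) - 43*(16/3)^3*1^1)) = -156891215/25002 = -6275.15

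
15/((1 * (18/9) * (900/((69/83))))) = 23/3320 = 0.01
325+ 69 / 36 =326.92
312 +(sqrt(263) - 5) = sqrt(263) +307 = 323.22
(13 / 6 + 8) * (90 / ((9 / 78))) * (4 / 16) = 3965 / 2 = 1982.50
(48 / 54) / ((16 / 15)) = 5 / 6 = 0.83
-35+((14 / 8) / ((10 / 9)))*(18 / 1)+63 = 1127 / 20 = 56.35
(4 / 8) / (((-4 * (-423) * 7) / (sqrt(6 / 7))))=sqrt(42) / 165816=0.00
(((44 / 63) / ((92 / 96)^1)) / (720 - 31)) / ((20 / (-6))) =-176 / 554645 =-0.00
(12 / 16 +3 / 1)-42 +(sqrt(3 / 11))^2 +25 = -571 / 44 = -12.98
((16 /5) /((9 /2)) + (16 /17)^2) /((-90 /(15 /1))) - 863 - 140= -39142429 /39015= -1003.27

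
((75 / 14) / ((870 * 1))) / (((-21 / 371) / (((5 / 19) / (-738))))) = 1325 / 34157592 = 0.00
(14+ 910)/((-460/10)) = -462/23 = -20.09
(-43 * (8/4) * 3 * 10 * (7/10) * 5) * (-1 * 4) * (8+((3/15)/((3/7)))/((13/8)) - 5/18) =11282684/39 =289299.59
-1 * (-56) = 56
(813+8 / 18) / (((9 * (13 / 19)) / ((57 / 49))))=2642881 / 17199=153.66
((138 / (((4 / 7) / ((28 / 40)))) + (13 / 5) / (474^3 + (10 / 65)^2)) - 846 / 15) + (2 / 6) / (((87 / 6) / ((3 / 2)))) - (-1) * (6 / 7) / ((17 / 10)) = 8787790895669948 / 77638422403325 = 113.19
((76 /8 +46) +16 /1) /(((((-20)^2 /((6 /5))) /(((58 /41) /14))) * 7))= 12441 /4018000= 0.00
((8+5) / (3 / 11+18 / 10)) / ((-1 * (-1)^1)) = 715 / 114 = 6.27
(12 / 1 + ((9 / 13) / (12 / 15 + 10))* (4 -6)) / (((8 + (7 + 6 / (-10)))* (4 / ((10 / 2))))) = 11575 / 11232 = 1.03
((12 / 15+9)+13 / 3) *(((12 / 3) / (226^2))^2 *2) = 424 / 2445710415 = 0.00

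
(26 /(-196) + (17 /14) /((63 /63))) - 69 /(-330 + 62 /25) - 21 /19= 61993 /331436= 0.19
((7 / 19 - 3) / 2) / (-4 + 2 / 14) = 175 / 513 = 0.34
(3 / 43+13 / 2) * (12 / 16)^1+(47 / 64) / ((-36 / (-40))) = 71125 / 12384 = 5.74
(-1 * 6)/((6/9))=-9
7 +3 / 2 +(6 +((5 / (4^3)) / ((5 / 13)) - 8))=6.70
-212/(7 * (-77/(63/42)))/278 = 159/74921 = 0.00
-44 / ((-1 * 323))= 44 / 323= 0.14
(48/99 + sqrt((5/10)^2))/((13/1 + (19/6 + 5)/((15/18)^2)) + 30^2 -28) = 1625/1479654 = 0.00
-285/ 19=-15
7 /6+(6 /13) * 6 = 307 /78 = 3.94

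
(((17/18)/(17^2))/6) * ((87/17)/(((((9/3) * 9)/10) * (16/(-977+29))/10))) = -57275/93636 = -0.61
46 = 46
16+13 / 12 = 205 / 12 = 17.08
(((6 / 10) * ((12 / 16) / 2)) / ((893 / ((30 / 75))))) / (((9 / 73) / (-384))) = -7008 / 22325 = -0.31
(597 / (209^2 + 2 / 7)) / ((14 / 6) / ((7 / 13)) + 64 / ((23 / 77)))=96117 / 1537304609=0.00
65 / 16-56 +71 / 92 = -18829 / 368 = -51.17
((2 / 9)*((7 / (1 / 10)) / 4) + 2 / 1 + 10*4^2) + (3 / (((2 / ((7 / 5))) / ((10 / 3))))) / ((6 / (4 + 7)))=178.72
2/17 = 0.12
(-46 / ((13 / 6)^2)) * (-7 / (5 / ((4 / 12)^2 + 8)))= 94024 / 845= 111.27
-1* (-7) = 7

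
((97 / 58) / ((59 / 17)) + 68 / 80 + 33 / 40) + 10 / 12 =613951 / 205320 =2.99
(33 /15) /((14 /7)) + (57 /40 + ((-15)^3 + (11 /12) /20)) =-809383 /240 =-3372.43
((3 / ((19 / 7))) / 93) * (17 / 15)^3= 0.02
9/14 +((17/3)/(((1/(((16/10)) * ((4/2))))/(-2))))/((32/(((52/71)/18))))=80077/134190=0.60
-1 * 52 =-52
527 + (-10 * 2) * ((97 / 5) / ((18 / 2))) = 4355 / 9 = 483.89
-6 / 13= -0.46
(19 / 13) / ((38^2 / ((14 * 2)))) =7 / 247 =0.03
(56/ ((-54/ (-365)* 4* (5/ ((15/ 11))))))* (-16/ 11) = -40880/ 1089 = -37.54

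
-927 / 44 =-21.07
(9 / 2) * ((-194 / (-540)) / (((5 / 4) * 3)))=97 / 225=0.43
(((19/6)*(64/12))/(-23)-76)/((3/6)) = -153.47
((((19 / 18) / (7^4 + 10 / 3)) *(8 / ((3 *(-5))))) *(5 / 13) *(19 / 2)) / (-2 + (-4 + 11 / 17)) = 12274 / 76796811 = 0.00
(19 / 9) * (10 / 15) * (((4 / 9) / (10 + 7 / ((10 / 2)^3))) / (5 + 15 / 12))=3040 / 305451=0.01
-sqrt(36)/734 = -3/367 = -0.01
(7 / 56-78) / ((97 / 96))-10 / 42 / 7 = -77.11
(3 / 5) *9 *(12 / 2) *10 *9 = 2916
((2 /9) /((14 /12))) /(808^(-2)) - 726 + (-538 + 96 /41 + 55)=106030763 /861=123148.39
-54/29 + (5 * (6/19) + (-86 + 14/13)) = -610332/7163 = -85.21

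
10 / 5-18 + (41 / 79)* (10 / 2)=-1059 / 79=-13.41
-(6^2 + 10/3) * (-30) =1180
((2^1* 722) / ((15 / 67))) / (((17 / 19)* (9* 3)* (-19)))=-96748 / 6885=-14.05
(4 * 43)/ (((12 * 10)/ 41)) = 1763/ 30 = 58.77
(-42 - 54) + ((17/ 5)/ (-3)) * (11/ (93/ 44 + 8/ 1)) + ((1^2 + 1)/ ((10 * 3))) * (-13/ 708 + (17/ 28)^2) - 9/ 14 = -90638151679/ 926276400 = -97.85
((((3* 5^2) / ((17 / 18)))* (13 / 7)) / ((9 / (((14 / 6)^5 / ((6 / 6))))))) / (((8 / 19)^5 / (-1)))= -1932161952175 / 22560768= -85642.56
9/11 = 0.82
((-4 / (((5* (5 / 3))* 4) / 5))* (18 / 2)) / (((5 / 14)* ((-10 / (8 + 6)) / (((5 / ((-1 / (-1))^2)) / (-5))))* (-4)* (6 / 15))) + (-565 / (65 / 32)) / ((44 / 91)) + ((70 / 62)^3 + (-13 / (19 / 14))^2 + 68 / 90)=-49837753893293 / 106470054900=-468.09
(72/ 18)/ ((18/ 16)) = 32/ 9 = 3.56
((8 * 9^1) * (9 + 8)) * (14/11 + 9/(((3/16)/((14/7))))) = 1309680/11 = 119061.82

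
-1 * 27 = -27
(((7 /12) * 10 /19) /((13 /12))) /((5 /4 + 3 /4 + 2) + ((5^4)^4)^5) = 70 /20431361130059783569323794694128082483075559139251708985363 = 0.00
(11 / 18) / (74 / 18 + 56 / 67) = 737 / 5966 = 0.12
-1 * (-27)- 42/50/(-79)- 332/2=-138.99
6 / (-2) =-3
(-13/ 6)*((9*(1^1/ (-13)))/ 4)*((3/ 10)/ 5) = 9/ 400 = 0.02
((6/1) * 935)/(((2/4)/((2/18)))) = 3740/3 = 1246.67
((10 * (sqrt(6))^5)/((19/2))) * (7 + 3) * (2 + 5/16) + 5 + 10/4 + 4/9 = 143/18 + 16650 * sqrt(6)/19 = 2154.47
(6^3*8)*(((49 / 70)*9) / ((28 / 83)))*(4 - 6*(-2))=2581632 / 5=516326.40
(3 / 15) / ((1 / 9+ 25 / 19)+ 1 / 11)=1881 / 14275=0.13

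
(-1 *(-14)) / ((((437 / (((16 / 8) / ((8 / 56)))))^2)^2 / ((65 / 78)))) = 1344560 / 109407476883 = 0.00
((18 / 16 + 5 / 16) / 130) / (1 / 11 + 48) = 11 / 47840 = 0.00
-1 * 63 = -63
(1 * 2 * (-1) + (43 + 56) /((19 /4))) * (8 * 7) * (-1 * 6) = -120288 /19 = -6330.95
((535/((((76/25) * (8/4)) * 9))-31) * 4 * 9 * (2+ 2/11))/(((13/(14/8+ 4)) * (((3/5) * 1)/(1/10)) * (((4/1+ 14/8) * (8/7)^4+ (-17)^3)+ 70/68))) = 27255919103/1087297316963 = 0.03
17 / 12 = 1.42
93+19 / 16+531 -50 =9203 / 16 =575.19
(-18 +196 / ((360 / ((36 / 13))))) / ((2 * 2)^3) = -67 / 260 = -0.26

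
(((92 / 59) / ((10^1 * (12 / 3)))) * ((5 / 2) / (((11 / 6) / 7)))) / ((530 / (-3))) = -1449 / 687940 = -0.00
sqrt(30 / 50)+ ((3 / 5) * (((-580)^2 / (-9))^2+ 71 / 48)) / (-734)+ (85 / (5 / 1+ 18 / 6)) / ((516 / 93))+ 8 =-19464204154999 / 17043480+ sqrt(15) / 5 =-1142031.50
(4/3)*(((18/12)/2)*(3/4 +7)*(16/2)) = 62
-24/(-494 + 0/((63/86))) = 12/247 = 0.05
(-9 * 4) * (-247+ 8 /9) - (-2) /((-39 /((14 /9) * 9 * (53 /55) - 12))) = 19004536 /2145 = 8859.92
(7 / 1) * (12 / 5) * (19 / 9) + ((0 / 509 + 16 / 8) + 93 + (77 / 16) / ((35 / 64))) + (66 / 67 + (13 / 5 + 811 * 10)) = 8294116 / 1005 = 8252.85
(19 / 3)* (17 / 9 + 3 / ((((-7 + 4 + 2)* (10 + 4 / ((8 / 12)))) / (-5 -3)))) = 1159 / 54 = 21.46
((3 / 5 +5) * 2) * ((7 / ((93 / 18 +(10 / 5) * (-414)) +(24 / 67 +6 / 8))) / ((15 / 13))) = -27872 / 337075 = -0.08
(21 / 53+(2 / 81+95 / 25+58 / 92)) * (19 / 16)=91013363 / 15798240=5.76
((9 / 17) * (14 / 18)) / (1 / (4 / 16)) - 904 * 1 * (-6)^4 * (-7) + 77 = 557679227 / 68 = 8201165.10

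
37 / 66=0.56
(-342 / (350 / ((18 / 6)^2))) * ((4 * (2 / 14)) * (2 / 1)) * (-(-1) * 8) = -98496 / 1225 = -80.40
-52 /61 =-0.85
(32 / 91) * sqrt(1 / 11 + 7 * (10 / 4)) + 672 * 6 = 48 * sqrt(946) / 1001 + 4032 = 4033.47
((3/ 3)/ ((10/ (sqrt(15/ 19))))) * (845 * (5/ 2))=845 * sqrt(285)/ 76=187.70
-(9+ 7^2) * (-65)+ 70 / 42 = 11315 / 3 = 3771.67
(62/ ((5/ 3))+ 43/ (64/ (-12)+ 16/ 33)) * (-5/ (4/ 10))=-22665/ 64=-354.14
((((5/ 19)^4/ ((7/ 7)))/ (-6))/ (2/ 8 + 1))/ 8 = -125/ 1563852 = -0.00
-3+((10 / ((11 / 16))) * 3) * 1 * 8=346.09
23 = 23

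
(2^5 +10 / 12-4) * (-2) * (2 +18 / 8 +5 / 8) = -2249 / 8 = -281.12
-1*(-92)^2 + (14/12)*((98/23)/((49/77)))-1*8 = -584029/69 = -8464.19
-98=-98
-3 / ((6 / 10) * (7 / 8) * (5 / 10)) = -80 / 7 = -11.43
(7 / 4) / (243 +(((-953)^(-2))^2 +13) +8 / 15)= 86608576706505 / 12695992501586012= 0.01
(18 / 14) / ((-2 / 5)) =-45 / 14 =-3.21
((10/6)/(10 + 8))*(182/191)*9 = 455/573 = 0.79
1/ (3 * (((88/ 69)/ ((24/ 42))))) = 23/ 154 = 0.15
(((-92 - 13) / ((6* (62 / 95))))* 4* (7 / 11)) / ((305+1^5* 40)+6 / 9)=-69825 / 353617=-0.20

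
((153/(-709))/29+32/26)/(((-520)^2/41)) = 13406467/72276027200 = 0.00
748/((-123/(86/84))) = -16082/2583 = -6.23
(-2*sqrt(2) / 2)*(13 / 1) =-13*sqrt(2) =-18.38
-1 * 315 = -315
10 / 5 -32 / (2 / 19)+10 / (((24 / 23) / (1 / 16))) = -57869 / 192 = -301.40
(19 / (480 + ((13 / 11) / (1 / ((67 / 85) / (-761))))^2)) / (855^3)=0.00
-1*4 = -4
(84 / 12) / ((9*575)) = 7 / 5175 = 0.00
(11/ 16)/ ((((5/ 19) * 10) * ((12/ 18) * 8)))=627/ 12800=0.05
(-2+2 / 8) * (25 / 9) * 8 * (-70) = 24500 / 9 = 2722.22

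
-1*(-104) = 104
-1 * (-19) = 19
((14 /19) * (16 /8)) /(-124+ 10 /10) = -28 /2337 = -0.01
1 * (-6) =-6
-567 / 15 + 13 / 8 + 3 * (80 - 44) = 2873 / 40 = 71.82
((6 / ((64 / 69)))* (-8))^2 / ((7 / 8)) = 42849 / 14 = 3060.64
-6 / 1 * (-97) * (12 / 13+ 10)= 82644 / 13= 6357.23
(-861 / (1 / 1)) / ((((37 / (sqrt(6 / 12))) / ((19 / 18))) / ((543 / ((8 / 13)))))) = -12830909 * sqrt(2) / 1184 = -15325.71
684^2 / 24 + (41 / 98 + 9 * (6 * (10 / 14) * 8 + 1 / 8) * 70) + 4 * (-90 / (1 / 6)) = 7646581 / 196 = 39013.17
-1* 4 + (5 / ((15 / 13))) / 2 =-11 / 6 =-1.83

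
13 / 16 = 0.81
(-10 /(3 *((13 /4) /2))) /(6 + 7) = -80 /507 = -0.16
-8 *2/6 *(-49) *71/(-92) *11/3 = -76538/207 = -369.75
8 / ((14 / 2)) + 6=50 / 7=7.14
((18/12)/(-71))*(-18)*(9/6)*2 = 1.14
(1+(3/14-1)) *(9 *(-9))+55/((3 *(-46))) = -8576/483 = -17.76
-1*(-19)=19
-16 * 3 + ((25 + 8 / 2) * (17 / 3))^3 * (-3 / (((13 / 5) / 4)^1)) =-2396468756 / 117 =-20482638.94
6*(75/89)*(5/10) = 225/89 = 2.53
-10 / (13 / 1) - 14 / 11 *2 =-474 / 143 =-3.31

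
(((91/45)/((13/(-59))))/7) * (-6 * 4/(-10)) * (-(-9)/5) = -708/125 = -5.66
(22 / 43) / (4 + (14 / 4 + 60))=44 / 5805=0.01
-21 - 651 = -672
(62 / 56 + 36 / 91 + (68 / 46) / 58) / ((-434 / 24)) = -1113111 / 13171249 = -0.08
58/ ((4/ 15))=435/ 2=217.50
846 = 846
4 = 4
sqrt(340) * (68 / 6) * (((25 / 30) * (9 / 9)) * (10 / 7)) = 248.78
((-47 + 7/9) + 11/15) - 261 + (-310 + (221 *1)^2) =2170103/45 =48224.51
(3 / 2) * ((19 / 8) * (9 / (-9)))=-57 / 16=-3.56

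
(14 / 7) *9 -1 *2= 16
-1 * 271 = -271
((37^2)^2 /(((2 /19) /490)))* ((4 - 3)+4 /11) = 130863291825 /11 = 11896662893.18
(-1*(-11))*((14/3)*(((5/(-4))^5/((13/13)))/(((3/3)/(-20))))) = 1203125/384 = 3133.14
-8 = -8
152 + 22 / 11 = 154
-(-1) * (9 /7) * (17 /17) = 9 /7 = 1.29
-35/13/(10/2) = -7/13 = -0.54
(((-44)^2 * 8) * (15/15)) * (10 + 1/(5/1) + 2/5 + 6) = 257100.80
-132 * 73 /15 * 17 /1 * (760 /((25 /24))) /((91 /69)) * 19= -261145158912 /2275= -114789080.84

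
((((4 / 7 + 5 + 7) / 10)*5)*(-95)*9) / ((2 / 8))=-150480 / 7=-21497.14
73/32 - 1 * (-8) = 329/32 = 10.28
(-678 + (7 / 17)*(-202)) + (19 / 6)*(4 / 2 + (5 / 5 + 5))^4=12209.49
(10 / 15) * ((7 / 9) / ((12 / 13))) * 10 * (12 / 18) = 910 / 243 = 3.74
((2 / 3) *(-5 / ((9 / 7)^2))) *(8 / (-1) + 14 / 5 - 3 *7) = 12838 / 243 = 52.83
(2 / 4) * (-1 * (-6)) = 3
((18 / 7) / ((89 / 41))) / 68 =369 / 21182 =0.02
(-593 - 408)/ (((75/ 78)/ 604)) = -15719704/ 25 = -628788.16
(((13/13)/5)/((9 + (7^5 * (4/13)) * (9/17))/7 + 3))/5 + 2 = 30585647/15292050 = 2.00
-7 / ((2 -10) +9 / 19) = 133 / 143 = 0.93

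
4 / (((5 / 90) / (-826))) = -59472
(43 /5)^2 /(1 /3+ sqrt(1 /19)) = 131.43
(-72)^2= 5184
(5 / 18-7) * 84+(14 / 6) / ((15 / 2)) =-25396 / 45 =-564.36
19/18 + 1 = 37/18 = 2.06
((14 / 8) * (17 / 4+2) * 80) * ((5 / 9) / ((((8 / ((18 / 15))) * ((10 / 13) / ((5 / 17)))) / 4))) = 11375 / 102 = 111.52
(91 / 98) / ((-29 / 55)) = -715 / 406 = -1.76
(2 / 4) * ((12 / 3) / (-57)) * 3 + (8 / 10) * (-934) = -70994 / 95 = -747.31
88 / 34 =44 / 17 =2.59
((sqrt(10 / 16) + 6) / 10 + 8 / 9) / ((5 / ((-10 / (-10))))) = sqrt(10) / 200 + 67 / 225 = 0.31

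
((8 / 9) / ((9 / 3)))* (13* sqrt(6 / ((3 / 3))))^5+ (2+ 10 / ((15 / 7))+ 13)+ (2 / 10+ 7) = 9701129.75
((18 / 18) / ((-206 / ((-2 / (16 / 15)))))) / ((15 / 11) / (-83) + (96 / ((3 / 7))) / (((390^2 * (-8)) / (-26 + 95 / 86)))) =-22392352125 / 29144154056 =-0.77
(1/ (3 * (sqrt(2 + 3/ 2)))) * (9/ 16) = 3 * sqrt(14)/ 112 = 0.10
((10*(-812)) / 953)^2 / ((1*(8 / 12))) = 98901600 / 908209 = 108.90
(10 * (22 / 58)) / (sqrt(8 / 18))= 165 / 29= 5.69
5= 5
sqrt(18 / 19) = 3 * sqrt(38) / 19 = 0.97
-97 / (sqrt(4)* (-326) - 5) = 97 / 657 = 0.15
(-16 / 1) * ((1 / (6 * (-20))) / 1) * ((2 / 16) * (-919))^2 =844561 / 480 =1759.50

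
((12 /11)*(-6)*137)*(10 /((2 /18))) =-887760 /11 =-80705.45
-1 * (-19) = 19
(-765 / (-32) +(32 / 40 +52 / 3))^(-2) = 230400 / 407192041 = 0.00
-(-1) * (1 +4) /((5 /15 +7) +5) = 0.41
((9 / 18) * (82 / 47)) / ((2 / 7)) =3.05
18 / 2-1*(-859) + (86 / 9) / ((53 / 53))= 7898 / 9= 877.56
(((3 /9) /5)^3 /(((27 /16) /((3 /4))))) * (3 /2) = 2 /10125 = 0.00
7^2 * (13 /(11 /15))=9555 /11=868.64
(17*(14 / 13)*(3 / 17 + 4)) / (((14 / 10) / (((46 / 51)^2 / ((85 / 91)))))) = 2103304 / 44217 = 47.57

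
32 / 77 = 0.42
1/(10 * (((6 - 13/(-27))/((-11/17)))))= -297/29750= -0.01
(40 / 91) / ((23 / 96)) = 3840 / 2093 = 1.83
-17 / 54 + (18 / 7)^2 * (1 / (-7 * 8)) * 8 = -23327 / 18522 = -1.26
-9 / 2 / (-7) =9 / 14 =0.64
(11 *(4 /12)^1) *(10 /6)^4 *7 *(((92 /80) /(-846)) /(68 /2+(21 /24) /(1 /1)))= -221375 /28678131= -0.01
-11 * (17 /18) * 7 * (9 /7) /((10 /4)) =-187 /5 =-37.40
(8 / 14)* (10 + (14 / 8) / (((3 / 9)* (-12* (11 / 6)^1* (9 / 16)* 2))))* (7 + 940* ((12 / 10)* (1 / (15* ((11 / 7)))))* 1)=556852 / 1815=306.81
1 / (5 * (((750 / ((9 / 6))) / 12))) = 3 / 625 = 0.00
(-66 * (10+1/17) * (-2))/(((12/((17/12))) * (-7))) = -627/28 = -22.39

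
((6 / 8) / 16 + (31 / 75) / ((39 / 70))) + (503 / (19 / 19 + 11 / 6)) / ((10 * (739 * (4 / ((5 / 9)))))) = 372567313 / 470358720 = 0.79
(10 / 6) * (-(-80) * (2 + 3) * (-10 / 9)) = -20000 / 27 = -740.74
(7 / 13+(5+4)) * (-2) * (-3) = 744 / 13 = 57.23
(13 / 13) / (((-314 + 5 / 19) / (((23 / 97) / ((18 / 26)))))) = -5681 / 5203953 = -0.00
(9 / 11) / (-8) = -9 / 88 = -0.10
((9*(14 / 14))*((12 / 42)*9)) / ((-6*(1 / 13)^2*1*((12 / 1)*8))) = -1521 / 224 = -6.79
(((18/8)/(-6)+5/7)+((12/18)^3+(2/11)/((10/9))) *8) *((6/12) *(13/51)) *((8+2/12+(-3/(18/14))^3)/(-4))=30412109/52348032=0.58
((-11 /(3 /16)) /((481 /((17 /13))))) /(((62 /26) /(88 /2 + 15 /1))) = -176528 /44733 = -3.95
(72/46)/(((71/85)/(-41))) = -125460/1633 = -76.83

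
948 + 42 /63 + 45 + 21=3044 /3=1014.67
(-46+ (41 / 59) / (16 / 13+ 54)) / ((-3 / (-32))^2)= -332478976 / 63543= -5232.35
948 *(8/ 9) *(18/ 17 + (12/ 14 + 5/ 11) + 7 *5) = 41221568/ 1309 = 31490.88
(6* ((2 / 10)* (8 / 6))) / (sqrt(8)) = 2* sqrt(2) / 5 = 0.57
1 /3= 0.33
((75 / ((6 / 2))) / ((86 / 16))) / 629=200 / 27047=0.01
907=907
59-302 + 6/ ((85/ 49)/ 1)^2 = -1741269/ 7225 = -241.01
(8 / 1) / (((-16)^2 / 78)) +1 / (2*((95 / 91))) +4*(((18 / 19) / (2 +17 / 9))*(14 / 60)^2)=5939 / 2000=2.97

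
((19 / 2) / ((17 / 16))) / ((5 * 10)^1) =76 / 425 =0.18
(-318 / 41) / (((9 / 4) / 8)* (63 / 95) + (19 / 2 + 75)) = -966720 / 10555327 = -0.09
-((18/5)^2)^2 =-167.96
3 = 3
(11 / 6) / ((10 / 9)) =33 / 20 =1.65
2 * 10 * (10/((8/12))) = 300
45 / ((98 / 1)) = 45 / 98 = 0.46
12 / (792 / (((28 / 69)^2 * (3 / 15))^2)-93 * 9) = 0.00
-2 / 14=-1 / 7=-0.14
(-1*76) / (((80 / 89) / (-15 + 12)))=5073 / 20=253.65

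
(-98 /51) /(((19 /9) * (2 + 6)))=-147 /1292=-0.11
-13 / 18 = -0.72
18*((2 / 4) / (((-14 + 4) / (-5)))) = 9 / 2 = 4.50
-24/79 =-0.30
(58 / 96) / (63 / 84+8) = 0.07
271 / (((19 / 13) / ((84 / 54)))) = 49322 / 171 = 288.43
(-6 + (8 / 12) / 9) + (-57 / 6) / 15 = -1771 / 270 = -6.56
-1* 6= -6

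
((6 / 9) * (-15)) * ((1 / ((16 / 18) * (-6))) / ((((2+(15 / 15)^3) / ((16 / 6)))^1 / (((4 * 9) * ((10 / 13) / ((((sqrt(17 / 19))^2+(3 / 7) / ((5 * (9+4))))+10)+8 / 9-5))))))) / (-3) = -1197000 / 528313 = -2.27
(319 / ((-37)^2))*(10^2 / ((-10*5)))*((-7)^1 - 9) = 10208 / 1369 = 7.46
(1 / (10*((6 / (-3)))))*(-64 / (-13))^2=-1024 / 845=-1.21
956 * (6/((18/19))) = 18164/3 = 6054.67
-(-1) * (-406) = -406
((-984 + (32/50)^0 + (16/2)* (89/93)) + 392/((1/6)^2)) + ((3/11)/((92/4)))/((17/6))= 5254572083/399993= 13136.66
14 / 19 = 0.74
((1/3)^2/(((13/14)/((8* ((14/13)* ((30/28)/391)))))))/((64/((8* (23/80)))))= 7/68952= 0.00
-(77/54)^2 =-5929/2916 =-2.03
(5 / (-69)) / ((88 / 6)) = -5 / 1012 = -0.00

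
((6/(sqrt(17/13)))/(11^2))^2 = 468/248897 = 0.00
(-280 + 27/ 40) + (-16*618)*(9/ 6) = -604453/ 40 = -15111.32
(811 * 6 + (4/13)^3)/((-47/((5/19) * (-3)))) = 160359990/1961921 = 81.74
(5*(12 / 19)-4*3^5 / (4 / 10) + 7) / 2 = -1209.92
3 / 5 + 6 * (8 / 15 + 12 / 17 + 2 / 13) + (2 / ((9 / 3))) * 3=10.96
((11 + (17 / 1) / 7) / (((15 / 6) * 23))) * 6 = 1128 / 805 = 1.40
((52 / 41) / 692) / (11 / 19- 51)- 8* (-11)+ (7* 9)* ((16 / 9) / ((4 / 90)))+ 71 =18204056579 / 6795094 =2679.00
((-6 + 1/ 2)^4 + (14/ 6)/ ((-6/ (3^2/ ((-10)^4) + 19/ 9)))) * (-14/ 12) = -10367494781/ 9720000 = -1066.61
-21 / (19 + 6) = -21 / 25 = -0.84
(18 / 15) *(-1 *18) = -108 / 5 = -21.60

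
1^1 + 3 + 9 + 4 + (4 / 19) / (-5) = 1611 / 95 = 16.96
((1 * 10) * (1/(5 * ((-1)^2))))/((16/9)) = 9/8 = 1.12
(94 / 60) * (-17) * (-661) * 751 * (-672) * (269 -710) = 19590466957488 / 5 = 3918093391497.60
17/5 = 3.40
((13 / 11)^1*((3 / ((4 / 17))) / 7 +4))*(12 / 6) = 2119 / 154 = 13.76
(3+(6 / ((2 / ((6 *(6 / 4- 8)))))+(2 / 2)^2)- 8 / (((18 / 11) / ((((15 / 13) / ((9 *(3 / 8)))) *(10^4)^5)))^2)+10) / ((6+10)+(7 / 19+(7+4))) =-127593591932355416418045800000000000000.00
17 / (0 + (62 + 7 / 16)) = 0.27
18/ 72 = 1/ 4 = 0.25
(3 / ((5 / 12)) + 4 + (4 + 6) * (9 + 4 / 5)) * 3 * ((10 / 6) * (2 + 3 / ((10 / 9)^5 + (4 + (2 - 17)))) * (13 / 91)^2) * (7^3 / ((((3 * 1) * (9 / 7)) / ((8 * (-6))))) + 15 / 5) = -920192238134 / 11540319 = -79737.16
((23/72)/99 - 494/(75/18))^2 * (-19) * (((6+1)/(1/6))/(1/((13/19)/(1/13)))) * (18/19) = -528023055120411487/5586570000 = -94516502.10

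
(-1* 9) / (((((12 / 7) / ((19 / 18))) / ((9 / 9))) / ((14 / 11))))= -7.05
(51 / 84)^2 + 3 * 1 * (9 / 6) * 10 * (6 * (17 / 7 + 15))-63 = 3640177 / 784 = 4643.08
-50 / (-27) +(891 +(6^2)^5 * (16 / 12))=2176806443 / 27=80622460.85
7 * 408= 2856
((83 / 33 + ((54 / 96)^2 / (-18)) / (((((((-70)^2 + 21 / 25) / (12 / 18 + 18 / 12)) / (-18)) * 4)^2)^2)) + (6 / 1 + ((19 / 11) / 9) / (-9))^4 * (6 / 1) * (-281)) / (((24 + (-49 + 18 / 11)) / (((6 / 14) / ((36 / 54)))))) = 13366529251228508564717976790879441191212435 / 225510923431863650251276587410717933568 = 59272.20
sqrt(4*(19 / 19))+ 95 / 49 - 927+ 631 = -14311 / 49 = -292.06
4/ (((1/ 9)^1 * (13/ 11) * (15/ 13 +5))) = 99/ 20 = 4.95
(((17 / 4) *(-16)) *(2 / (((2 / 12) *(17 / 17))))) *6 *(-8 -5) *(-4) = -254592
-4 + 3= -1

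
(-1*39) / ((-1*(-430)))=-39 / 430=-0.09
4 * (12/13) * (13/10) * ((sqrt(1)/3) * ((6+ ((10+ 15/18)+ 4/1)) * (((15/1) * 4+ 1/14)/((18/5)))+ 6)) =534697/945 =565.82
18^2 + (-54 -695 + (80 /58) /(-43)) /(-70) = 29216003 /87290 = 334.70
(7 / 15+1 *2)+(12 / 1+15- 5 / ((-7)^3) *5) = 151981 / 5145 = 29.54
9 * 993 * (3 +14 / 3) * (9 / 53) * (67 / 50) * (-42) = -867630771 / 1325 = -654815.68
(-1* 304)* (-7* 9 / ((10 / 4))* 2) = 76608 / 5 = 15321.60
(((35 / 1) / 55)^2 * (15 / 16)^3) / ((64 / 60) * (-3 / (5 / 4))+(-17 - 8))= -4134375 / 341479424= -0.01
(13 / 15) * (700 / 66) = 910 / 99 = 9.19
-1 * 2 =-2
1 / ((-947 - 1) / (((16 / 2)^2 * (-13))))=208 / 237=0.88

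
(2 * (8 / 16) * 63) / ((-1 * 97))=-63 / 97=-0.65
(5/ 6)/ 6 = 5/ 36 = 0.14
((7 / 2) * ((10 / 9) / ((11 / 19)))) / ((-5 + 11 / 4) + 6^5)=532 / 615681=0.00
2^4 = 16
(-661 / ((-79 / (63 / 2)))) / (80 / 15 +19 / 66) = 196317 / 4187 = 46.89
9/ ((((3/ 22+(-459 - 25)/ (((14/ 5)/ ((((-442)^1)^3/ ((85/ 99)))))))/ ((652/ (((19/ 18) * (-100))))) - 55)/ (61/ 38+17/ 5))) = -644544054/ 40270506944859575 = -0.00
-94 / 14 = -47 / 7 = -6.71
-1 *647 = -647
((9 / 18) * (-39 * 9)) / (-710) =351 / 1420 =0.25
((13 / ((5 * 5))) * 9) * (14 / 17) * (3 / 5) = 4914 / 2125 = 2.31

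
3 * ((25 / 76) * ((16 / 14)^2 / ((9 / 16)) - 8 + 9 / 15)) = -55985 / 11172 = -5.01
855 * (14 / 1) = 11970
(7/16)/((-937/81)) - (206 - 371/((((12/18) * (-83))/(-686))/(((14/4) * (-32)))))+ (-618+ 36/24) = -642036577357/1244336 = -515967.21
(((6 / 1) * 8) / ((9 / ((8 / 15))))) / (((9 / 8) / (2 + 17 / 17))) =1024 / 135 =7.59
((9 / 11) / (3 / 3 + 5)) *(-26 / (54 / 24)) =-1.58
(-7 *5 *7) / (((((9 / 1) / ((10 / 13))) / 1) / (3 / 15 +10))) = -8330 / 39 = -213.59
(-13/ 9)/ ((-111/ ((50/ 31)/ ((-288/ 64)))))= -1300/ 278721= -0.00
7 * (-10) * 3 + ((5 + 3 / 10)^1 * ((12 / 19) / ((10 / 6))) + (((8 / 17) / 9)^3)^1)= -353845238092 / 1701249075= -207.99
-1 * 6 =-6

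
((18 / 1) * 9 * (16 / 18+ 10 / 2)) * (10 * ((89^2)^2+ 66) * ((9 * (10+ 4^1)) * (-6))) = -452512576237680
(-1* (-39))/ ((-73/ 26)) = -1014/ 73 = -13.89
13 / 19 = 0.68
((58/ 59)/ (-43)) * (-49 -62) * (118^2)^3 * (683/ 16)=12574528964180184/ 43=292430906143725.21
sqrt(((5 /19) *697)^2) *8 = 27880 /19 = 1467.37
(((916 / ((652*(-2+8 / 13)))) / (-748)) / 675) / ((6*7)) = 0.00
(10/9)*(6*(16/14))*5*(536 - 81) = 52000/3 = 17333.33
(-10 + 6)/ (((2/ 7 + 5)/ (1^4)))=-28/ 37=-0.76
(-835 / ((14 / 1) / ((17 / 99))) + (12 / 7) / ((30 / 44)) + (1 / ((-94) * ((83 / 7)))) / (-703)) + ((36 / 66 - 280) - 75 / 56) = -21933215298007 / 76019411160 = -288.52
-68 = -68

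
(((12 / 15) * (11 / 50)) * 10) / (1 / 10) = 88 / 5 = 17.60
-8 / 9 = -0.89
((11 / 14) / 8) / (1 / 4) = 11 / 28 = 0.39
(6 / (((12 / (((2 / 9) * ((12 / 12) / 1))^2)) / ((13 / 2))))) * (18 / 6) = 13 / 27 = 0.48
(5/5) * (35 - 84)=-49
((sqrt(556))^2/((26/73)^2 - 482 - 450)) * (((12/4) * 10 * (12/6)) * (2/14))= -5.11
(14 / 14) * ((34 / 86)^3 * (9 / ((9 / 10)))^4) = 49130000 / 79507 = 617.93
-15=-15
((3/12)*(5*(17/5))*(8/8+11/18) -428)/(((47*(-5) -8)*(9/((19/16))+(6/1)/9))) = 0.21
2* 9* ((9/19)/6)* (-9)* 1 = -243/19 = -12.79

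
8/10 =4/5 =0.80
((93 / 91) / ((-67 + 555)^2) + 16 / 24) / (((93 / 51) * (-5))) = -736822279 / 10077063360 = -0.07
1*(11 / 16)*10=55 / 8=6.88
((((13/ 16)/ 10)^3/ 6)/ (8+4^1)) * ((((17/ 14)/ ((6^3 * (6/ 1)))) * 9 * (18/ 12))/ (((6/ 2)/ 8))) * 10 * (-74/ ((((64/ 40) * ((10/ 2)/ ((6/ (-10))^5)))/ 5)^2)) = -1007414577/ 2293760000000000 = -0.00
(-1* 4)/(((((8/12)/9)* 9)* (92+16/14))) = -21/326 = -0.06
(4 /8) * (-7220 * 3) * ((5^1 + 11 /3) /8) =-23465 /2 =-11732.50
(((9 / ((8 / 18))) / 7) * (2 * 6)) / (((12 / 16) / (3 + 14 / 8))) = 1539 / 7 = 219.86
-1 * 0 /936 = 0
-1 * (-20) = 20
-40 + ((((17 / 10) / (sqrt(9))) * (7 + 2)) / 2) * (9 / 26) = -20341 / 520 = -39.12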